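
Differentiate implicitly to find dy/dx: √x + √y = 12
Differentiate the relation implicitly: treat y = y(x) and apply the chain rule, so every y-derivative picks up a y' = dy/dx factor.

With everything moved to the left-hand side, differentiate term by term:
  d/dx[√(x)] = 1/(2√(x))
  d/dx[√(y)] = y'/(2√(y))
  d/dx[-12] = 0

Separating the contributions that come from x directly and those that come through y:
  without y':      1/(2√(x))
  multiplying y':  1/(2√(y))

so (1/(2√(x))) + (1/(2√(y)))·y' = 0, and therefore
  dy/dx = -(1/(2√(x)))/(1/(2√(y))) = -√(y)/√(x)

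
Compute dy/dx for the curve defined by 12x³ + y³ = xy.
Differentiate the relation implicitly: treat y = y(x) and apply the chain rule, so every y-derivative picks up a y' = dy/dx factor.

With everything moved to the left-hand side, differentiate term by term:
  d/dx[12x^3] = 36x^2
  d/dx[-xy] = -x·y' - y
  d/dx[y^3] = 3y^2·y'

Separating the contributions that come from x directly and those that come through y:
  without y':      36x^2 - y
  multiplying y':  -x + 3y^2

so (36x^2 - y) + (-x + 3y^2)·y' = 0, and therefore
  dy/dx = -(36x^2 - y)/(-x + 3y^2) = (36x^2 - y)/(x - 3y^2)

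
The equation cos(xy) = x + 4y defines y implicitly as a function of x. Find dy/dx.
Apply d/dx to both sides, remembering that y depends on x. Each occurrence of y therefore brings in a y' = dy/dx via the chain rule.

With F(x, y) equal to the left-hand side minus the right, differentiate F term by term:
  d/dx[-x] = -1
  d/dx[-4y] = -4·y'
  d/dx[cos(xy)] = -(x·y' + y)·sin(xy)
Adding these up, d/dx[F] = 0 becomes
  (-y·sin(xy) - 1) + (-x·sin(xy) - 4)·y' = 0,
so isolating y',
  dy/dx = -(-y·sin(xy) - 1)/(-x·sin(xy) - 4) = -(y·sin(xy) + 1)/(x·sin(xy) + 4)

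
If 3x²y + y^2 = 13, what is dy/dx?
Apply d/dx to both sides, remembering that y depends on x. Each occurrence of y therefore brings in a y' = dy/dx via the chain rule.

With F(x, y) equal to the left-hand side minus the right, differentiate F term by term:
  d/dx[3x^2y] = 3x^2·y' + 6xy
  d/dx[y^2] = 2y·y'
  d/dx[-13] = 0
Adding these up, d/dx[F] = 0 becomes
  (6xy) + (3x^2 + 2y)·y' = 0,
so isolating y',
  dy/dx = -(6xy)/(3x^2 + 2y) = -6xy/(3x^2 + 2y)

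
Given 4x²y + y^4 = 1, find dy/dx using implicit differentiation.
Apply d/dx to both sides, remembering that y depends on x. Each occurrence of y therefore brings in a y' = dy/dx via the chain rule.

With F(x, y) equal to the left-hand side minus the right, differentiate F term by term:
  d/dx[4x^2y] = 4x^2·y' + 8xy
  d/dx[y^4] = 4y^3·y'
  d/dx[-1] = 0
Adding these up, d/dx[F] = 0 becomes
  (8xy) + (4x^2 + 4y^3)·y' = 0,
so isolating y',
  dy/dx = -(8xy)/(4x^2 + 4y^3) = -2xy/(x^2 + y^3)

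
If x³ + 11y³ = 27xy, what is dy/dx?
Differentiate both sides with respect to x, treating y as y(x). By the chain rule, any term containing y contributes a factor of y' = dy/dx when we differentiate it.

Move every term to one side and write the relation as F(x, y) = 0. Term by term,
  d/dx[x^3] = 3x^2
  d/dx[-27xy] = -27x·y' - 27y
  d/dx[11y^3] = 33y^2·y'

The pieces without y' make up ∂F/∂x and the coefficient of y' is ∂F/∂y:
  ∂F/∂x = 3x^2 - 27y,
  ∂F/∂y = -27x + 33y^2.

Since d/dx[F] = ∂F/∂x + (∂F/∂y)·y' = 0, solve for y':
  (∂F/∂y)·y' = -∂F/∂x
  dy/dx = -(∂F/∂x)/(∂F/∂y) = -(3x^2 - 27y)/(-27x + 33y^2) = (x^2 - 9y)/(9x - 11y^2)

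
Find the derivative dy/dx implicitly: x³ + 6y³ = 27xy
Take d/dx of both sides. Since y is implicitly a function of x, the chain rule attaches a y' = dy/dx factor whenever we differentiate through y.

Set F(x, y) = (left side) − (right side), so the curve is F = 0. Differentiating each term of F:
  d/dx[x^3] = 3x^2
  d/dx[-27xy] = -27x·y' - 27y
  d/dx[6y^3] = 18y^2·y'

Collecting, the y'-free part is the partial derivative in x and the y' coefficient is the partial derivative in y:
  ∂F/∂x = 3x^2 - 27y
  ∂F/∂y = -27x + 18y^2

so d/dx[F(x, y(x))] = ∂F/∂x + (∂F/∂y)·y' = 0. Rearranging,
  dy/dx = -(∂F/∂x)/(∂F/∂y) = -(3x^2 - 27y)/(-27x + 18y^2) = (x^2 - 9y)/(3(3x - 2y^2))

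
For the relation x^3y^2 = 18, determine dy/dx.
Take d/dx of both sides. Since y is implicitly a function of x, the chain rule attaches a y' = dy/dx factor whenever we differentiate through y.

Set F(x, y) = (left side) − (right side), so the curve is F = 0. Differentiating each term of F:
  d/dx[x^3y^2] = 2x^3y·y' + 3x^2y^2
  d/dx[-18] = 0

Collecting, the y'-free part is the partial derivative in x and the y' coefficient is the partial derivative in y:
  ∂F/∂x = 3x^2y^2
  ∂F/∂y = 2x^3y

so d/dx[F(x, y(x))] = ∂F/∂x + (∂F/∂y)·y' = 0. Rearranging,
  dy/dx = -(∂F/∂x)/(∂F/∂y) = -(3x^2y^2)/(2x^3y) = -3y/(2x)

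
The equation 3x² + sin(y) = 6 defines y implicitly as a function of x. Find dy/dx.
Apply d/dx to both sides, remembering that y depends on x. Each occurrence of y therefore brings in a y' = dy/dx via the chain rule.

With F(x, y) equal to the left-hand side minus the right, differentiate F term by term:
  d/dx[3x^2] = 6x
  d/dx[sin(y)] = y'·cos(y)
  d/dx[-6] = 0
Adding these up, d/dx[F] = 0 becomes
  (6x) + (cos(y))·y' = 0,
so isolating y',
  dy/dx = -(6x)/(cos(y)) = -6x/cos(y)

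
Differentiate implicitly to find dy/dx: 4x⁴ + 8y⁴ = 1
Apply d/dx to both sides, remembering that y depends on x. Each occurrence of y therefore brings in a y' = dy/dx via the chain rule.

With F(x, y) equal to the left-hand side minus the right, differentiate F term by term:
  d/dx[4x^4] = 16x^3
  d/dx[8y^4] = 32y^3·y'
  d/dx[-1] = 0
Adding these up, d/dx[F] = 0 becomes
  (16x^3) + (32y^3)·y' = 0,
so isolating y',
  dy/dx = -(16x^3)/(32y^3) = -x^3/(2y^3)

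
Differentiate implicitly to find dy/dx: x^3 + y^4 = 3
Differentiate the relation implicitly: treat y = y(x) and apply the chain rule, so every y-derivative picks up a y' = dy/dx factor.

With everything moved to the left-hand side, differentiate term by term:
  d/dx[x^3] = 3x^2
  d/dx[y^4] = 4y^3·y'
  d/dx[-3] = 0

Separating the contributions that come from x directly and those that come through y:
  without y':      3x^2
  multiplying y':  4y^3

so (3x^2) + (4y^3)·y' = 0, and therefore
  dy/dx = -(3x^2)/(4y^3) = -3x^2/(4y^3)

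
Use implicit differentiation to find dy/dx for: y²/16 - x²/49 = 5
Differentiate the relation implicitly: treat y = y(x) and apply the chain rule, so every y-derivative picks up a y' = dy/dx factor.

With everything moved to the left-hand side, differentiate term by term:
  d/dx[-x^2/49] = -2x/49
  d/dx[y^2/16] = y·y'/8
  d/dx[-5] = 0

Separating the contributions that come from x directly and those that come through y:
  without y':      -2x/49
  multiplying y':  y/8

so (-2x/49) + (y/8)·y' = 0, and therefore
  dy/dx = -(-2x/49)/(y/8) = 16x/(49y)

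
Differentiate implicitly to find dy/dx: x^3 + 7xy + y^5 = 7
Differentiate both sides with respect to x, treating y as y(x). By the chain rule, any term containing y contributes a factor of y' = dy/dx when we differentiate it.

Move every term to one side and write the relation as F(x, y) = 0. Term by term,
  d/dx[x^3] = 3x^2
  d/dx[7xy] = 7x·y' + 7y
  d/dx[y^5] = 5y^4·y'
  d/dx[-7] = 0

The pieces without y' make up ∂F/∂x and the coefficient of y' is ∂F/∂y:
  ∂F/∂x = 3x^2 + 7y,
  ∂F/∂y = 7x + 5y^4.

Since d/dx[F] = ∂F/∂x + (∂F/∂y)·y' = 0, solve for y':
  (∂F/∂y)·y' = -∂F/∂x
  dy/dx = -(∂F/∂x)/(∂F/∂y) = -(3x^2 + 7y)/(7x + 5y^4) = (-3x^2 - 7y)/(7x + 5y^4)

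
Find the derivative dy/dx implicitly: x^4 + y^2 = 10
Apply d/dx to both sides, remembering that y depends on x. Each occurrence of y therefore brings in a y' = dy/dx via the chain rule.

With F(x, y) equal to the left-hand side minus the right, differentiate F term by term:
  d/dx[x^4] = 4x^3
  d/dx[y^2] = 2y·y'
  d/dx[-10] = 0
Adding these up, d/dx[F] = 0 becomes
  (4x^3) + (2y)·y' = 0,
so isolating y',
  dy/dx = -(4x^3)/(2y) = -2x^3/y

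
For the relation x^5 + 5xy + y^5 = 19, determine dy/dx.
Take d/dx of both sides. Since y is implicitly a function of x, the chain rule attaches a y' = dy/dx factor whenever we differentiate through y.

Set F(x, y) = (left side) − (right side), so the curve is F = 0. Differentiating each term of F:
  d/dx[x^5] = 5x^4
  d/dx[5xy] = 5x·y' + 5y
  d/dx[y^5] = 5y^4·y'
  d/dx[-19] = 0

Collecting, the y'-free part is the partial derivative in x and the y' coefficient is the partial derivative in y:
  ∂F/∂x = 5x^4 + 5y
  ∂F/∂y = 5x + 5y^4

so d/dx[F(x, y(x))] = ∂F/∂x + (∂F/∂y)·y' = 0. Rearranging,
  dy/dx = -(∂F/∂x)/(∂F/∂y) = -(5x^4 + 5y)/(5x + 5y^4) = (-x^4 - y)/(x + y^4)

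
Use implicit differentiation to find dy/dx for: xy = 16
Differentiate the relation implicitly: treat y = y(x) and apply the chain rule, so every y-derivative picks up a y' = dy/dx factor.

With everything moved to the left-hand side, differentiate term by term:
  d/dx[xy] = x·y' + y
  d/dx[-16] = 0

Separating the contributions that come from x directly and those that come through y:
  without y':      y
  multiplying y':  x

so (y) + (x)·y' = 0, and therefore
  dy/dx = -(y)/(x) = -y/x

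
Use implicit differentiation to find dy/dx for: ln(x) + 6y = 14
Differentiate the relation implicitly: treat y = y(x) and apply the chain rule, so every y-derivative picks up a y' = dy/dx factor.

With everything moved to the left-hand side, differentiate term by term:
  d/dx[6y] = 6·y'
  d/dx[ln(x)] = 1/x
  d/dx[-14] = 0

Separating the contributions that come from x directly and those that come through y:
  without y':      1/x
  multiplying y':  6

so (1/x) + (6)·y' = 0, and therefore
  dy/dx = -(1/x)/(6) = -1/(6x)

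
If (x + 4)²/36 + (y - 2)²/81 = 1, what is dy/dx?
Differentiate the relation implicitly: treat y = y(x) and apply the chain rule, so every y-derivative picks up a y' = dy/dx factor.

With everything moved to the left-hand side, differentiate term by term:
  d/dx[(x + 4)^2/36] = x/18 + 2/9
  d/dx[(y - 2)^2/81] = 2·y'(y - 2)/81
  d/dx[-1] = 0

Separating the contributions that come from x directly and those that come through y:
  without y':      x/18 + 2/9
  multiplying y':  2y/81 - 4/81

so (x/18 + 2/9) + (2y/81 - 4/81)·y' = 0, and therefore
  dy/dx = -(x/18 + 2/9)/(2y/81 - 4/81)
        = -((x + 4)/18)/(2(y - 2)/81) = 9(-x - 4)/(4(y - 2))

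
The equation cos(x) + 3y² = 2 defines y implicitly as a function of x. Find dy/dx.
Differentiate the relation implicitly: treat y = y(x) and apply the chain rule, so every y-derivative picks up a y' = dy/dx factor.

With everything moved to the left-hand side, differentiate term by term:
  d/dx[3y^2] = 6y·y'
  d/dx[cos(x)] = -sin(x)
  d/dx[-2] = 0

Separating the contributions that come from x directly and those that come through y:
  without y':      -sin(x)
  multiplying y':  6y

so (-sin(x)) + (6y)·y' = 0, and therefore
  dy/dx = -(-sin(x))/(6y) = sin(x)/(6y)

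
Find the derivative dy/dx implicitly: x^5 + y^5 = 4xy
Differentiate both sides with respect to x, treating y as y(x). By the chain rule, any term containing y contributes a factor of y' = dy/dx when we differentiate it.

Move every term to one side and write the relation as F(x, y) = 0. Term by term,
  d/dx[x^5] = 5x^4
  d/dx[-4xy] = -4x·y' - 4y
  d/dx[y^5] = 5y^4·y'

The pieces without y' make up ∂F/∂x and the coefficient of y' is ∂F/∂y:
  ∂F/∂x = 5x^4 - 4y,
  ∂F/∂y = -4x + 5y^4.

Since d/dx[F] = ∂F/∂x + (∂F/∂y)·y' = 0, solve for y':
  (∂F/∂y)·y' = -∂F/∂x
  dy/dx = -(∂F/∂x)/(∂F/∂y) = -(5x^4 - 4y)/(-4x + 5y^4) = (5x^4 - 4y)/(4x - 5y^4)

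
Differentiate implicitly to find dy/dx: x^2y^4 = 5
Apply d/dx to both sides, remembering that y depends on x. Each occurrence of y therefore brings in a y' = dy/dx via the chain rule.

With F(x, y) equal to the left-hand side minus the right, differentiate F term by term:
  d/dx[x^2y^4] = 4x^2y^3·y' + 2xy^4
  d/dx[-5] = 0
Adding these up, d/dx[F] = 0 becomes
  (2xy^4) + (4x^2y^3)·y' = 0,
so isolating y',
  dy/dx = -(2xy^4)/(4x^2y^3) = -y/(2x)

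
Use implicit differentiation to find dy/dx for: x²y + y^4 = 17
Take d/dx of both sides. Since y is implicitly a function of x, the chain rule attaches a y' = dy/dx factor whenever we differentiate through y.

Set F(x, y) = (left side) − (right side), so the curve is F = 0. Differentiating each term of F:
  d/dx[x^2y] = x^2·y' + 2xy
  d/dx[y^4] = 4y^3·y'
  d/dx[-17] = 0

Collecting, the y'-free part is the partial derivative in x and the y' coefficient is the partial derivative in y:
  ∂F/∂x = 2xy
  ∂F/∂y = x^2 + 4y^3

so d/dx[F(x, y(x))] = ∂F/∂x + (∂F/∂y)·y' = 0. Rearranging,
  dy/dx = -(∂F/∂x)/(∂F/∂y) = -(2xy)/(x^2 + 4y^3) = -2xy/(x^2 + 4y^3)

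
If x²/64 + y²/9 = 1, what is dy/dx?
Differentiate both sides with respect to x, treating y as y(x). By the chain rule, any term containing y contributes a factor of y' = dy/dx when we differentiate it.

Move every term to one side and write the relation as F(x, y) = 0. Term by term,
  d/dx[x^2/64] = x/32
  d/dx[y^2/9] = 2y·y'/9
  d/dx[-1] = 0

The pieces without y' make up ∂F/∂x and the coefficient of y' is ∂F/∂y:
  ∂F/∂x = x/32,
  ∂F/∂y = 2y/9.

Since d/dx[F] = ∂F/∂x + (∂F/∂y)·y' = 0, solve for y':
  (∂F/∂y)·y' = -∂F/∂x
  dy/dx = -(∂F/∂x)/(∂F/∂y) = -(x/32)/(2y/9) = -9x/(64y)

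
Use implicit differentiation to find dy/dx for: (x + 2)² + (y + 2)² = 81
Differentiate the relation implicitly: treat y = y(x) and apply the chain rule, so every y-derivative picks up a y' = dy/dx factor.

With everything moved to the left-hand side, differentiate term by term:
  d/dx[(x + 2)^2] = 2x + 4
  d/dx[(y + 2)^2] = 2·y'(y + 2)
  d/dx[-81] = 0

Separating the contributions that come from x directly and those that come through y:
  without y':      2x + 4
  multiplying y':  2y + 4

so (2x + 4) + (2y + 4)·y' = 0, and therefore
  dy/dx = -(2x + 4)/(2y + 4) = (-x - 2)/(y + 2)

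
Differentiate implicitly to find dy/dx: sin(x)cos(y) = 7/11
Apply d/dx to both sides, remembering that y depends on x. Each occurrence of y therefore brings in a y' = dy/dx via the chain rule.

With F(x, y) equal to the left-hand side minus the right, differentiate F term by term:
  d/dx[sin(x)·cos(y)] = -y'·sin(x)·sin(y) + cos(x)·cos(y)
  d/dx[-7/11] = 0
Adding these up, d/dx[F] = 0 becomes
  (cos(x)·cos(y)) + (-sin(x)·sin(y))·y' = 0,
so isolating y',
  dy/dx = -(cos(x)·cos(y))/(-sin(x)·sin(y)) = 1/(tan(x)·tan(y))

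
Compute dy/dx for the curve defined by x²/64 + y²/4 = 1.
Take d/dx of both sides. Since y is implicitly a function of x, the chain rule attaches a y' = dy/dx factor whenever we differentiate through y.

Set F(x, y) = (left side) − (right side), so the curve is F = 0. Differentiating each term of F:
  d/dx[x^2/64] = x/32
  d/dx[y^2/4] = y·y'/2
  d/dx[-1] = 0

Collecting, the y'-free part is the partial derivative in x and the y' coefficient is the partial derivative in y:
  ∂F/∂x = x/32
  ∂F/∂y = y/2

so d/dx[F(x, y(x))] = ∂F/∂x + (∂F/∂y)·y' = 0. Rearranging,
  dy/dx = -(∂F/∂x)/(∂F/∂y) = -(x/32)/(y/2) = -x/(16y)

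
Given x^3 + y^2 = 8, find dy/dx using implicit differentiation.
Apply d/dx to both sides, remembering that y depends on x. Each occurrence of y therefore brings in a y' = dy/dx via the chain rule.

With F(x, y) equal to the left-hand side minus the right, differentiate F term by term:
  d/dx[x^3] = 3x^2
  d/dx[y^2] = 2y·y'
  d/dx[-8] = 0
Adding these up, d/dx[F] = 0 becomes
  (3x^2) + (2y)·y' = 0,
so isolating y',
  dy/dx = -(3x^2)/(2y) = -3x^2/(2y)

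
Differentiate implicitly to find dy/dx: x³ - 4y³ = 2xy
Apply d/dx to both sides, remembering that y depends on x. Each occurrence of y therefore brings in a y' = dy/dx via the chain rule.

With F(x, y) equal to the left-hand side minus the right, differentiate F term by term:
  d/dx[x^3] = 3x^2
  d/dx[-2xy] = -2x·y' - 2y
  d/dx[-4y^3] = -12y^2·y'
Adding these up, d/dx[F] = 0 becomes
  (3x^2 - 2y) + (-2x - 12y^2)·y' = 0,
so isolating y',
  dy/dx = -(3x^2 - 2y)/(-2x - 12y^2) = (3x^2/2 - y)/(x + 6y^2)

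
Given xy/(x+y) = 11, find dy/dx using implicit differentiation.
Differentiate the relation implicitly: treat y = y(x) and apply the chain rule, so every y-derivative picks up a y' = dy/dx factor.

With everything moved to the left-hand side, differentiate term by term:
  d/dx[xy/(x + y)] = xy(-y' - 1)/(x + y)^2 + x·y'/(x + y) + y/(x + y)
  d/dx[-11] = 0

Separating the contributions that come from x directly and those that come through y:
  without y':      -xy/(x + y)^2 + y/(x + y)
  multiplying y':  -xy/(x + y)^2 + x/(x + y)

so (-xy/(x + y)^2 + y/(x + y)) + (-xy/(x + y)^2 + x/(x + y))·y' = 0, and therefore
  dy/dx = -(-xy/(x + y)^2 + y/(x + y))/(-xy/(x + y)^2 + x/(x + y))
        = -(y^2/(x + y)^2)/(x^2/(x + y)^2) = -y^2/x^2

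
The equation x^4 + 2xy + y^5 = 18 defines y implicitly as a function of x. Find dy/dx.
Take d/dx of both sides. Since y is implicitly a function of x, the chain rule attaches a y' = dy/dx factor whenever we differentiate through y.

Set F(x, y) = (left side) − (right side), so the curve is F = 0. Differentiating each term of F:
  d/dx[x^4] = 4x^3
  d/dx[2xy] = 2x·y' + 2y
  d/dx[y^5] = 5y^4·y'
  d/dx[-18] = 0

Collecting, the y'-free part is the partial derivative in x and the y' coefficient is the partial derivative in y:
  ∂F/∂x = 4x^3 + 2y
  ∂F/∂y = 2x + 5y^4

so d/dx[F(x, y(x))] = ∂F/∂x + (∂F/∂y)·y' = 0. Rearranging,
  dy/dx = -(∂F/∂x)/(∂F/∂y) = -(4x^3 + 2y)/(2x + 5y^4) = 2(-2x^3 - y)/(2x + 5y^4)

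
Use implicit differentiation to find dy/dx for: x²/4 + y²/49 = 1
Apply d/dx to both sides, remembering that y depends on x. Each occurrence of y therefore brings in a y' = dy/dx via the chain rule.

With F(x, y) equal to the left-hand side minus the right, differentiate F term by term:
  d/dx[x^2/4] = x/2
  d/dx[y^2/49] = 2y·y'/49
  d/dx[-1] = 0
Adding these up, d/dx[F] = 0 becomes
  (x/2) + (2y/49)·y' = 0,
so isolating y',
  dy/dx = -(x/2)/(2y/49) = -49x/(4y)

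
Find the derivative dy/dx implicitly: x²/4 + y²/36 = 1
Take d/dx of both sides. Since y is implicitly a function of x, the chain rule attaches a y' = dy/dx factor whenever we differentiate through y.

Set F(x, y) = (left side) − (right side), so the curve is F = 0. Differentiating each term of F:
  d/dx[x^2/4] = x/2
  d/dx[y^2/36] = y·y'/18
  d/dx[-1] = 0

Collecting, the y'-free part is the partial derivative in x and the y' coefficient is the partial derivative in y:
  ∂F/∂x = x/2
  ∂F/∂y = y/18

so d/dx[F(x, y(x))] = ∂F/∂x + (∂F/∂y)·y' = 0. Rearranging,
  dy/dx = -(∂F/∂x)/(∂F/∂y) = -(x/2)/(y/18) = -9x/y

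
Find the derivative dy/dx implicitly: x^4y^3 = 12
Take d/dx of both sides. Since y is implicitly a function of x, the chain rule attaches a y' = dy/dx factor whenever we differentiate through y.

Set F(x, y) = (left side) − (right side), so the curve is F = 0. Differentiating each term of F:
  d/dx[x^4y^3] = 3x^4y^2·y' + 4x^3y^3
  d/dx[-12] = 0

Collecting, the y'-free part is the partial derivative in x and the y' coefficient is the partial derivative in y:
  ∂F/∂x = 4x^3y^3
  ∂F/∂y = 3x^4y^2

so d/dx[F(x, y(x))] = ∂F/∂x + (∂F/∂y)·y' = 0. Rearranging,
  dy/dx = -(∂F/∂x)/(∂F/∂y) = -(4x^3y^3)/(3x^4y^2) = -4y/(3x)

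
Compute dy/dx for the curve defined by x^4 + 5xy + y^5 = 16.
Apply d/dx to both sides, remembering that y depends on x. Each occurrence of y therefore brings in a y' = dy/dx via the chain rule.

With F(x, y) equal to the left-hand side minus the right, differentiate F term by term:
  d/dx[x^4] = 4x^3
  d/dx[5xy] = 5x·y' + 5y
  d/dx[y^5] = 5y^4·y'
  d/dx[-16] = 0
Adding these up, d/dx[F] = 0 becomes
  (4x^3 + 5y) + (5x + 5y^4)·y' = 0,
so isolating y',
  dy/dx = -(4x^3 + 5y)/(5x + 5y^4) = (-4x^3/5 - y)/(x + y^4)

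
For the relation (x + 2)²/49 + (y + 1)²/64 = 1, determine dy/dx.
Apply d/dx to both sides, remembering that y depends on x. Each occurrence of y therefore brings in a y' = dy/dx via the chain rule.

With F(x, y) equal to the left-hand side minus the right, differentiate F term by term:
  d/dx[(x + 2)^2/49] = 2x/49 + 4/49
  d/dx[(y + 1)^2/64] = y'(y + 1)/32
  d/dx[-1] = 0
Adding these up, d/dx[F] = 0 becomes
  (2x/49 + 4/49) + (y/32 + 1/32)·y' = 0,
so isolating y',
  dy/dx = -(2x/49 + 4/49)/(y/32 + 1/32)
        = -(2(x + 2)/49)/((y + 1)/32) = 64(-x - 2)/(49(y + 1))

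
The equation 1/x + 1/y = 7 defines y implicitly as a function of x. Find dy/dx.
Take d/dx of both sides. Since y is implicitly a function of x, the chain rule attaches a y' = dy/dx factor whenever we differentiate through y.

Set F(x, y) = (left side) − (right side), so the curve is F = 0. Differentiating each term of F:
  d/dx[1/y] = -y'/y^2
  d/dx[1/x] = -1/x^2
  d/dx[-7] = 0

Collecting, the y'-free part is the partial derivative in x and the y' coefficient is the partial derivative in y:
  ∂F/∂x = -1/x^2
  ∂F/∂y = -1/y^2

so d/dx[F(x, y(x))] = ∂F/∂x + (∂F/∂y)·y' = 0. Rearranging,
  dy/dx = -(∂F/∂x)/(∂F/∂y) = -(-1/x^2)/(-1/y^2) = -y^2/x^2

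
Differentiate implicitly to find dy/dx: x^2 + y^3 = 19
Differentiate the relation implicitly: treat y = y(x) and apply the chain rule, so every y-derivative picks up a y' = dy/dx factor.

With everything moved to the left-hand side, differentiate term by term:
  d/dx[x^2] = 2x
  d/dx[y^3] = 3y^2·y'
  d/dx[-19] = 0

Separating the contributions that come from x directly and those that come through y:
  without y':      2x
  multiplying y':  3y^2

so (2x) + (3y^2)·y' = 0, and therefore
  dy/dx = -(2x)/(3y^2) = -2x/(3y^2)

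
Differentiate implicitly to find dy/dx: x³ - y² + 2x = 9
Differentiate both sides with respect to x, treating y as y(x). By the chain rule, any term containing y contributes a factor of y' = dy/dx when we differentiate it.

Move every term to one side and write the relation as F(x, y) = 0. Term by term,
  d/dx[x^3] = 3x^2
  d/dx[2x] = 2
  d/dx[-y^2] = -2y·y'
  d/dx[-9] = 0

The pieces without y' make up ∂F/∂x and the coefficient of y' is ∂F/∂y:
  ∂F/∂x = 3x^2 + 2,
  ∂F/∂y = -2y.

Since d/dx[F] = ∂F/∂x + (∂F/∂y)·y' = 0, solve for y':
  (∂F/∂y)·y' = -∂F/∂x
  dy/dx = -(∂F/∂x)/(∂F/∂y) = -(3x^2 + 2)/(-2y) = (3x^2 + 2)/(2y)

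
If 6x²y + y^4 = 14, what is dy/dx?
Differentiate both sides with respect to x, treating y as y(x). By the chain rule, any term containing y contributes a factor of y' = dy/dx when we differentiate it.

Move every term to one side and write the relation as F(x, y) = 0. Term by term,
  d/dx[6x^2y] = 6x^2·y' + 12xy
  d/dx[y^4] = 4y^3·y'
  d/dx[-14] = 0

The pieces without y' make up ∂F/∂x and the coefficient of y' is ∂F/∂y:
  ∂F/∂x = 12xy,
  ∂F/∂y = 6x^2 + 4y^3.

Since d/dx[F] = ∂F/∂x + (∂F/∂y)·y' = 0, solve for y':
  (∂F/∂y)·y' = -∂F/∂x
  dy/dx = -(∂F/∂x)/(∂F/∂y) = -(12xy)/(6x^2 + 4y^3) = -6xy/(3x^2 + 2y^3)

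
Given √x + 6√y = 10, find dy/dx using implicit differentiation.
Take d/dx of both sides. Since y is implicitly a function of x, the chain rule attaches a y' = dy/dx factor whenever we differentiate through y.

Set F(x, y) = (left side) − (right side), so the curve is F = 0. Differentiating each term of F:
  d/dx[√(x)] = 1/(2√(x))
  d/dx[6√(y)] = 3·y'/√(y)
  d/dx[-10] = 0

Collecting, the y'-free part is the partial derivative in x and the y' coefficient is the partial derivative in y:
  ∂F/∂x = 1/(2√(x))
  ∂F/∂y = 3/√(y)

so d/dx[F(x, y(x))] = ∂F/∂x + (∂F/∂y)·y' = 0. Rearranging,
  dy/dx = -(∂F/∂x)/(∂F/∂y) = -(1/(2√(x)))/(3/√(y)) = -√(y)/(6√(x))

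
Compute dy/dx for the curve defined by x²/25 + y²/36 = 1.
Apply d/dx to both sides, remembering that y depends on x. Each occurrence of y therefore brings in a y' = dy/dx via the chain rule.

With F(x, y) equal to the left-hand side minus the right, differentiate F term by term:
  d/dx[x^2/25] = 2x/25
  d/dx[y^2/36] = y·y'/18
  d/dx[-1] = 0
Adding these up, d/dx[F] = 0 becomes
  (2x/25) + (y/18)·y' = 0,
so isolating y',
  dy/dx = -(2x/25)/(y/18) = -36x/(25y)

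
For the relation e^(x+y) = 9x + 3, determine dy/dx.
Differentiate the relation implicitly: treat y = y(x) and apply the chain rule, so every y-derivative picks up a y' = dy/dx factor.

With everything moved to the left-hand side, differentiate term by term:
  d/dx[-9x] = -9
  d/dx[e^(x + y)] = (y' + 1)·e^(x + y)
  d/dx[-3] = 0

Separating the contributions that come from x directly and those that come through y:
  without y':      e^(x + y) - 9
  multiplying y':  e^(x + y)

so (e^(x + y) - 9) + (e^(x + y))·y' = 0, and therefore
  dy/dx = -(e^(x + y) - 9)/(e^(x + y)) = 9e^(-x - y) - 1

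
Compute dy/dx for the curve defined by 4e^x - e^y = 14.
Take d/dx of both sides. Since y is implicitly a function of x, the chain rule attaches a y' = dy/dx factor whenever we differentiate through y.

Set F(x, y) = (left side) − (right side), so the curve is F = 0. Differentiating each term of F:
  d/dx[4e^(x)] = 4e^(x)
  d/dx[-e^(y)] = -y'·e^(y)
  d/dx[-14] = 0

Collecting, the y'-free part is the partial derivative in x and the y' coefficient is the partial derivative in y:
  ∂F/∂x = 4e^(x)
  ∂F/∂y = -e^(y)

so d/dx[F(x, y(x))] = ∂F/∂x + (∂F/∂y)·y' = 0. Rearranging,
  dy/dx = -(∂F/∂x)/(∂F/∂y) = -(4e^(x))/(-e^(y)) = 4e^(x - y)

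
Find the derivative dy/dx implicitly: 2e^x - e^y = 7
Take d/dx of both sides. Since y is implicitly a function of x, the chain rule attaches a y' = dy/dx factor whenever we differentiate through y.

Set F(x, y) = (left side) − (right side), so the curve is F = 0. Differentiating each term of F:
  d/dx[2e^(x)] = 2e^(x)
  d/dx[-e^(y)] = -y'·e^(y)
  d/dx[-7] = 0

Collecting, the y'-free part is the partial derivative in x and the y' coefficient is the partial derivative in y:
  ∂F/∂x = 2e^(x)
  ∂F/∂y = -e^(y)

so d/dx[F(x, y(x))] = ∂F/∂x + (∂F/∂y)·y' = 0. Rearranging,
  dy/dx = -(∂F/∂x)/(∂F/∂y) = -(2e^(x))/(-e^(y)) = 2e^(x - y)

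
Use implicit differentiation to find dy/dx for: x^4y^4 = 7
Differentiate both sides with respect to x, treating y as y(x). By the chain rule, any term containing y contributes a factor of y' = dy/dx when we differentiate it.

Move every term to one side and write the relation as F(x, y) = 0. Term by term,
  d/dx[x^4y^4] = 4x^4y^3·y' + 4x^3y^4
  d/dx[-7] = 0

The pieces without y' make up ∂F/∂x and the coefficient of y' is ∂F/∂y:
  ∂F/∂x = 4x^3y^4,
  ∂F/∂y = 4x^4y^3.

Since d/dx[F] = ∂F/∂x + (∂F/∂y)·y' = 0, solve for y':
  (∂F/∂y)·y' = -∂F/∂x
  dy/dx = -(∂F/∂x)/(∂F/∂y) = -(4x^3y^4)/(4x^4y^3) = -y/x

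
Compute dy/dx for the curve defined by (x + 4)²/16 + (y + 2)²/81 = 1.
Apply d/dx to both sides, remembering that y depends on x. Each occurrence of y therefore brings in a y' = dy/dx via the chain rule.

With F(x, y) equal to the left-hand side minus the right, differentiate F term by term:
  d/dx[(x + 4)^2/16] = x/8 + 1/2
  d/dx[(y + 2)^2/81] = 2·y'(y + 2)/81
  d/dx[-1] = 0
Adding these up, d/dx[F] = 0 becomes
  (x/8 + 1/2) + (2y/81 + 4/81)·y' = 0,
so isolating y',
  dy/dx = -(x/8 + 1/2)/(2y/81 + 4/81)
        = -((x + 4)/8)/(2(y + 2)/81) = 81(-x - 4)/(16(y + 2))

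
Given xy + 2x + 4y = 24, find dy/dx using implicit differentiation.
Apply d/dx to both sides, remembering that y depends on x. Each occurrence of y therefore brings in a y' = dy/dx via the chain rule.

With F(x, y) equal to the left-hand side minus the right, differentiate F term by term:
  d/dx[xy] = x·y' + y
  d/dx[2x] = 2
  d/dx[4y] = 4·y'
  d/dx[-24] = 0
Adding these up, d/dx[F] = 0 becomes
  (y + 2) + (x + 4)·y' = 0,
so isolating y',
  dy/dx = -(y + 2)/(x + 4) = (-y - 2)/(x + 4)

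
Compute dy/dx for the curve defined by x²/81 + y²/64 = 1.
Differentiate both sides with respect to x, treating y as y(x). By the chain rule, any term containing y contributes a factor of y' = dy/dx when we differentiate it.

Move every term to one side and write the relation as F(x, y) = 0. Term by term,
  d/dx[x^2/81] = 2x/81
  d/dx[y^2/64] = y·y'/32
  d/dx[-1] = 0

The pieces without y' make up ∂F/∂x and the coefficient of y' is ∂F/∂y:
  ∂F/∂x = 2x/81,
  ∂F/∂y = y/32.

Since d/dx[F] = ∂F/∂x + (∂F/∂y)·y' = 0, solve for y':
  (∂F/∂y)·y' = -∂F/∂x
  dy/dx = -(∂F/∂x)/(∂F/∂y) = -(2x/81)/(y/32) = -64x/(81y)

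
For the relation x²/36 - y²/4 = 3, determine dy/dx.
Differentiate both sides with respect to x, treating y as y(x). By the chain rule, any term containing y contributes a factor of y' = dy/dx when we differentiate it.

Move every term to one side and write the relation as F(x, y) = 0. Term by term,
  d/dx[x^2/36] = x/18
  d/dx[-y^2/4] = -y·y'/2
  d/dx[-3] = 0

The pieces without y' make up ∂F/∂x and the coefficient of y' is ∂F/∂y:
  ∂F/∂x = x/18,
  ∂F/∂y = -y/2.

Since d/dx[F] = ∂F/∂x + (∂F/∂y)·y' = 0, solve for y':
  (∂F/∂y)·y' = -∂F/∂x
  dy/dx = -(∂F/∂x)/(∂F/∂y) = -(x/18)/(-y/2) = x/(9y)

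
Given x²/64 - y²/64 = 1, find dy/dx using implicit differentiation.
Differentiate both sides with respect to x, treating y as y(x). By the chain rule, any term containing y contributes a factor of y' = dy/dx when we differentiate it.

Move every term to one side and write the relation as F(x, y) = 0. Term by term,
  d/dx[x^2/64] = x/32
  d/dx[-y^2/64] = -y·y'/32
  d/dx[-1] = 0

The pieces without y' make up ∂F/∂x and the coefficient of y' is ∂F/∂y:
  ∂F/∂x = x/32,
  ∂F/∂y = -y/32.

Since d/dx[F] = ∂F/∂x + (∂F/∂y)·y' = 0, solve for y':
  (∂F/∂y)·y' = -∂F/∂x
  dy/dx = -(∂F/∂x)/(∂F/∂y) = -(x/32)/(-y/32) = x/y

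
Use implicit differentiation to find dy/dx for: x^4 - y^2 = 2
Differentiate both sides with respect to x, treating y as y(x). By the chain rule, any term containing y contributes a factor of y' = dy/dx when we differentiate it.

Move every term to one side and write the relation as F(x, y) = 0. Term by term,
  d/dx[x^4] = 4x^3
  d/dx[-y^2] = -2y·y'
  d/dx[-2] = 0

The pieces without y' make up ∂F/∂x and the coefficient of y' is ∂F/∂y:
  ∂F/∂x = 4x^3,
  ∂F/∂y = -2y.

Since d/dx[F] = ∂F/∂x + (∂F/∂y)·y' = 0, solve for y':
  (∂F/∂y)·y' = -∂F/∂x
  dy/dx = -(∂F/∂x)/(∂F/∂y) = -(4x^3)/(-2y) = 2x^3/y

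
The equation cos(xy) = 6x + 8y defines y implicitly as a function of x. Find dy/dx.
Differentiate both sides with respect to x, treating y as y(x). By the chain rule, any term containing y contributes a factor of y' = dy/dx when we differentiate it.

Move every term to one side and write the relation as F(x, y) = 0. Term by term,
  d/dx[-6x] = -6
  d/dx[-8y] = -8·y'
  d/dx[cos(xy)] = -(x·y' + y)·sin(xy)

The pieces without y' make up ∂F/∂x and the coefficient of y' is ∂F/∂y:
  ∂F/∂x = -y·sin(xy) - 6,
  ∂F/∂y = -x·sin(xy) - 8.

Since d/dx[F] = ∂F/∂x + (∂F/∂y)·y' = 0, solve for y':
  (∂F/∂y)·y' = -∂F/∂x
  dy/dx = -(∂F/∂x)/(∂F/∂y) = -(-y·sin(xy) - 6)/(-x·sin(xy) - 8) = -(y·sin(xy) + 6)/(x·sin(xy) + 8)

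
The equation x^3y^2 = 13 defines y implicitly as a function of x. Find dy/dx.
Differentiate both sides with respect to x, treating y as y(x). By the chain rule, any term containing y contributes a factor of y' = dy/dx when we differentiate it.

Move every term to one side and write the relation as F(x, y) = 0. Term by term,
  d/dx[x^3y^2] = 2x^3y·y' + 3x^2y^2
  d/dx[-13] = 0

The pieces without y' make up ∂F/∂x and the coefficient of y' is ∂F/∂y:
  ∂F/∂x = 3x^2y^2,
  ∂F/∂y = 2x^3y.

Since d/dx[F] = ∂F/∂x + (∂F/∂y)·y' = 0, solve for y':
  (∂F/∂y)·y' = -∂F/∂x
  dy/dx = -(∂F/∂x)/(∂F/∂y) = -(3x^2y^2)/(2x^3y) = -3y/(2x)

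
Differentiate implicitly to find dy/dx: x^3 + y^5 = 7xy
Differentiate the relation implicitly: treat y = y(x) and apply the chain rule, so every y-derivative picks up a y' = dy/dx factor.

With everything moved to the left-hand side, differentiate term by term:
  d/dx[x^3] = 3x^2
  d/dx[-7xy] = -7x·y' - 7y
  d/dx[y^5] = 5y^4·y'

Separating the contributions that come from x directly and those that come through y:
  without y':      3x^2 - 7y
  multiplying y':  -7x + 5y^4

so (3x^2 - 7y) + (-7x + 5y^4)·y' = 0, and therefore
  dy/dx = -(3x^2 - 7y)/(-7x + 5y^4) = (3x^2 - 7y)/(7x - 5y^4)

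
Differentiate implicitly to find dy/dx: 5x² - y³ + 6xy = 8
Differentiate both sides with respect to x, treating y as y(x). By the chain rule, any term containing y contributes a factor of y' = dy/dx when we differentiate it.

Move every term to one side and write the relation as F(x, y) = 0. Term by term,
  d/dx[5x^2] = 10x
  d/dx[6xy] = 6x·y' + 6y
  d/dx[-y^3] = -3y^2·y'
  d/dx[-8] = 0

The pieces without y' make up ∂F/∂x and the coefficient of y' is ∂F/∂y:
  ∂F/∂x = 10x + 6y,
  ∂F/∂y = 6x - 3y^2.

Since d/dx[F] = ∂F/∂x + (∂F/∂y)·y' = 0, solve for y':
  (∂F/∂y)·y' = -∂F/∂x
  dy/dx = -(∂F/∂x)/(∂F/∂y) = -(10x + 6y)/(6x - 3y^2) = 2(-5x - 3y)/(3(2x - y^2))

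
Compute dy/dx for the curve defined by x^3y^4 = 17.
Differentiate both sides with respect to x, treating y as y(x). By the chain rule, any term containing y contributes a factor of y' = dy/dx when we differentiate it.

Move every term to one side and write the relation as F(x, y) = 0. Term by term,
  d/dx[x^3y^4] = 4x^3y^3·y' + 3x^2y^4
  d/dx[-17] = 0

The pieces without y' make up ∂F/∂x and the coefficient of y' is ∂F/∂y:
  ∂F/∂x = 3x^2y^4,
  ∂F/∂y = 4x^3y^3.

Since d/dx[F] = ∂F/∂x + (∂F/∂y)·y' = 0, solve for y':
  (∂F/∂y)·y' = -∂F/∂x
  dy/dx = -(∂F/∂x)/(∂F/∂y) = -(3x^2y^4)/(4x^3y^3) = -3y/(4x)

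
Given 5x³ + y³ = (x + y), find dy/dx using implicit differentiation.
Differentiate the relation implicitly: treat y = y(x) and apply the chain rule, so every y-derivative picks up a y' = dy/dx factor.

With everything moved to the left-hand side, differentiate term by term:
  d/dx[5x^3] = 15x^2
  d/dx[-x] = -1
  d/dx[y^3] = 3y^2·y'
  d/dx[-y] = -y'

Separating the contributions that come from x directly and those that come through y:
  without y':      15x^2 - 1
  multiplying y':  3y^2 - 1

so (15x^2 - 1) + (3y^2 - 1)·y' = 0, and therefore
  dy/dx = -(15x^2 - 1)/(3y^2 - 1) = (1 - 15x^2)/(3y^2 - 1)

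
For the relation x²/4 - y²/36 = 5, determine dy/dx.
Differentiate both sides with respect to x, treating y as y(x). By the chain rule, any term containing y contributes a factor of y' = dy/dx when we differentiate it.

Move every term to one side and write the relation as F(x, y) = 0. Term by term,
  d/dx[x^2/4] = x/2
  d/dx[-y^2/36] = -y·y'/18
  d/dx[-5] = 0

The pieces without y' make up ∂F/∂x and the coefficient of y' is ∂F/∂y:
  ∂F/∂x = x/2,
  ∂F/∂y = -y/18.

Since d/dx[F] = ∂F/∂x + (∂F/∂y)·y' = 0, solve for y':
  (∂F/∂y)·y' = -∂F/∂x
  dy/dx = -(∂F/∂x)/(∂F/∂y) = -(x/2)/(-y/18) = 9x/y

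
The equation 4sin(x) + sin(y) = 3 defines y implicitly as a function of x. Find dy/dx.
Apply d/dx to both sides, remembering that y depends on x. Each occurrence of y therefore brings in a y' = dy/dx via the chain rule.

With F(x, y) equal to the left-hand side minus the right, differentiate F term by term:
  d/dx[4sin(x)] = 4cos(x)
  d/dx[sin(y)] = y'·cos(y)
  d/dx[-3] = 0
Adding these up, d/dx[F] = 0 becomes
  (4cos(x)) + (cos(y))·y' = 0,
so isolating y',
  dy/dx = -(4cos(x))/(cos(y)) = -4cos(x)/cos(y)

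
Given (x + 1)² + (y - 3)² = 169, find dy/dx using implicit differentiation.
Differentiate the relation implicitly: treat y = y(x) and apply the chain rule, so every y-derivative picks up a y' = dy/dx factor.

With everything moved to the left-hand side, differentiate term by term:
  d/dx[(x + 1)^2] = 2x + 2
  d/dx[(y - 3)^2] = 2·y'(y - 3)
  d/dx[-169] = 0

Separating the contributions that come from x directly and those that come through y:
  without y':      2x + 2
  multiplying y':  2y - 6

so (2x + 2) + (2y - 6)·y' = 0, and therefore
  dy/dx = -(2x + 2)/(2y - 6) = (-x - 1)/(y - 3)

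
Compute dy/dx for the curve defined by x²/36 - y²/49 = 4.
Apply d/dx to both sides, remembering that y depends on x. Each occurrence of y therefore brings in a y' = dy/dx via the chain rule.

With F(x, y) equal to the left-hand side minus the right, differentiate F term by term:
  d/dx[x^2/36] = x/18
  d/dx[-y^2/49] = -2y·y'/49
  d/dx[-4] = 0
Adding these up, d/dx[F] = 0 becomes
  (x/18) + (-2y/49)·y' = 0,
so isolating y',
  dy/dx = -(x/18)/(-2y/49) = 49x/(36y)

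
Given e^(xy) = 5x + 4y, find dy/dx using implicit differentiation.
Differentiate both sides with respect to x, treating y as y(x). By the chain rule, any term containing y contributes a factor of y' = dy/dx when we differentiate it.

Move every term to one side and write the relation as F(x, y) = 0. Term by term,
  d/dx[-5x] = -5
  d/dx[-4y] = -4·y'
  d/dx[e^(xy)] = (x·y' + y)·e^(xy)

The pieces without y' make up ∂F/∂x and the coefficient of y' is ∂F/∂y:
  ∂F/∂x = y·e^(xy) - 5,
  ∂F/∂y = x·e^(xy) - 4.

Since d/dx[F] = ∂F/∂x + (∂F/∂y)·y' = 0, solve for y':
  (∂F/∂y)·y' = -∂F/∂x
  dy/dx = -(∂F/∂x)/(∂F/∂y) = -(y·e^(xy) - 5)/(x·e^(xy) - 4) = (-y·e^(xy) + 5)/(x·e^(xy) - 4)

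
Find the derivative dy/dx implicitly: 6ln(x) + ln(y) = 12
Differentiate the relation implicitly: treat y = y(x) and apply the chain rule, so every y-derivative picks up a y' = dy/dx factor.

With everything moved to the left-hand side, differentiate term by term:
  d/dx[6ln(x)] = 6/x
  d/dx[ln(y)] = y'/y
  d/dx[-12] = 0

Separating the contributions that come from x directly and those that come through y:
  without y':      6/x
  multiplying y':  1/y

so (6/x) + (1/y)·y' = 0, and therefore
  dy/dx = -(6/x)/(1/y) = -6y/x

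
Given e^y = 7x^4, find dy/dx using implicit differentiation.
Apply d/dx to both sides, remembering that y depends on x. Each occurrence of y therefore brings in a y' = dy/dx via the chain rule.

With F(x, y) equal to the left-hand side minus the right, differentiate F term by term:
  d/dx[-7x^4] = -28x^3
  d/dx[e^(y)] = y'·e^(y)
Adding these up, d/dx[F] = 0 becomes
  (-28x^3) + (e^(y))·y' = 0,
so isolating y',
  dy/dx = -(-28x^3)/(e^(y)) = 28x^3e^(-y)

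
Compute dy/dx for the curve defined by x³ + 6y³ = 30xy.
Differentiate both sides with respect to x, treating y as y(x). By the chain rule, any term containing y contributes a factor of y' = dy/dx when we differentiate it.

Move every term to one side and write the relation as F(x, y) = 0. Term by term,
  d/dx[x^3] = 3x^2
  d/dx[-30xy] = -30x·y' - 30y
  d/dx[6y^3] = 18y^2·y'

The pieces without y' make up ∂F/∂x and the coefficient of y' is ∂F/∂y:
  ∂F/∂x = 3x^2 - 30y,
  ∂F/∂y = -30x + 18y^2.

Since d/dx[F] = ∂F/∂x + (∂F/∂y)·y' = 0, solve for y':
  (∂F/∂y)·y' = -∂F/∂x
  dy/dx = -(∂F/∂x)/(∂F/∂y) = -(3x^2 - 30y)/(-30x + 18y^2) = (x^2 - 10y)/(2(5x - 3y^2))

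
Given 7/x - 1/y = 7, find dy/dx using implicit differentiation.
Apply d/dx to both sides, remembering that y depends on x. Each occurrence of y therefore brings in a y' = dy/dx via the chain rule.

With F(x, y) equal to the left-hand side minus the right, differentiate F term by term:
  d/dx[-1/y] = y'/y^2
  d/dx[7/x] = -7/x^2
  d/dx[-7] = 0
Adding these up, d/dx[F] = 0 becomes
  (-7/x^2) + (y^(-2))·y' = 0,
so isolating y',
  dy/dx = -(-7/x^2)/(y^(-2)) = 7y^2/x^2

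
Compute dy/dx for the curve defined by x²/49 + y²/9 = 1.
Differentiate the relation implicitly: treat y = y(x) and apply the chain rule, so every y-derivative picks up a y' = dy/dx factor.

With everything moved to the left-hand side, differentiate term by term:
  d/dx[x^2/49] = 2x/49
  d/dx[y^2/9] = 2y·y'/9
  d/dx[-1] = 0

Separating the contributions that come from x directly and those that come through y:
  without y':      2x/49
  multiplying y':  2y/9

so (2x/49) + (2y/9)·y' = 0, and therefore
  dy/dx = -(2x/49)/(2y/9) = -9x/(49y)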